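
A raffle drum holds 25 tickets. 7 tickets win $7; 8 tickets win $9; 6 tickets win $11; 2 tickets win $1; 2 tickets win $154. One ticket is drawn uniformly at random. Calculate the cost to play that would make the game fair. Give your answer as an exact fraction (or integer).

497/25 dollars

E[payout] = (7/25)·7 + (8/25)·9 + (6/25)·11 + (2/25)·1 + (2/25)·154 = 497/25
Fair fee = E[payout] = 497/25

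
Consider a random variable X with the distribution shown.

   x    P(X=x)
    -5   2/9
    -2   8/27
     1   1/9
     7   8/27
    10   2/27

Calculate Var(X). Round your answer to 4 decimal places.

E[X] = (2/9)·(-5) + (8/27)·(-2) + (1/9)·1 + (8/27)·7 + (2/27)·10 = 11/9
E[X²] = (2/9)·25 + (8/27)·4 + (1/9)·1 + (8/27)·49 + (2/27)·100 = 259/9
Var(X) = 259/9 − (11/9)² = 2210/81 ≈ 27.2840

27.2840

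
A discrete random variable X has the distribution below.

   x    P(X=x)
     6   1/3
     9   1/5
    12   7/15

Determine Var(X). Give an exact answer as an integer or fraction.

176/25

E[X] = (1/3)·6 + (1/5)·9 + (7/15)·12 = 47/5
E[X²] = (1/3)·36 + (1/5)·81 + (7/15)·144 = 477/5
Var(X) = 477/5 − (47/5)² = 176/25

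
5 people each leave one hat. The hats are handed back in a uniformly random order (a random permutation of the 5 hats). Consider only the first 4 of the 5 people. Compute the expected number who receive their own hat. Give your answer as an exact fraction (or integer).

4/5

Let Xᵢ = 1 if person i gets their own hat. For each i, P(Xᵢ=1) = 1/5.
By linearity of expectation, E[X₁+…+X_4] = 4·(1/5) = 4/5.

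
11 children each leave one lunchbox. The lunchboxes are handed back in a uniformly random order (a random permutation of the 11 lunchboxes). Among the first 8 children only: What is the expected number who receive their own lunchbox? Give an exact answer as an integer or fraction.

Let Xᵢ = 1 if person i gets their own lunchbox. For each i, P(Xᵢ=1) = 1/11.
By linearity of expectation, E[X₁+…+X_8] = 8·(1/11) = 8/11.

8/11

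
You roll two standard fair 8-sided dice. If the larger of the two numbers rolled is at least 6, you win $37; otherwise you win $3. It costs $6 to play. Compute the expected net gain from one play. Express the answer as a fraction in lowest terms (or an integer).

567/32 dollars

E[payout] = (25/64)·3 + (39/64)·37 = 759/32
Expected profit = 759/32 − 6 = 567/32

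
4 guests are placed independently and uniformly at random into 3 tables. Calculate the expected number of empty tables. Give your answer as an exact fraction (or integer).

16/27

Let Xⱼ=1 if table j is empty. P(Xⱼ=1) = ((3-1)/3)^4 = 16/81.
By linearity, E[#empty] = 3·16/81 = 16/27.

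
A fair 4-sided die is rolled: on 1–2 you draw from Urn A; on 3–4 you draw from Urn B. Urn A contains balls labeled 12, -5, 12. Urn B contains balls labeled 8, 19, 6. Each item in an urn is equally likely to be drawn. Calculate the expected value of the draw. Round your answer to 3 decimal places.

8.667

E[X | Urn A] = (12 − 5 + 12)/3 = 19/3
E[X | Urn B] = (8 + 19 + 6)/3 = 11
E[X] = (1/2)·19/3 + (1/2)·11 = 26/3 ≈ 8.667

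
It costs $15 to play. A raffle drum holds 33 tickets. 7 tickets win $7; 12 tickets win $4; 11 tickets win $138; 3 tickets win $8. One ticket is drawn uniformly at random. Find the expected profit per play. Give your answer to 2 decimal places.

$34.67

E[payout] = (7/33)·7 + (12/33)·4 + (11/33)·138 + (3/33)·8 = 149/3
Expected profit = 149/3 − 15 = 104/3 ≈ $34.67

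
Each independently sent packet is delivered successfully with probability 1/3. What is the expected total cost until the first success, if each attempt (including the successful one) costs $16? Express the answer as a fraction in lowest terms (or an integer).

$48

E[#attempts] = 1/p = 3; E[cost] = 16·3 = 48.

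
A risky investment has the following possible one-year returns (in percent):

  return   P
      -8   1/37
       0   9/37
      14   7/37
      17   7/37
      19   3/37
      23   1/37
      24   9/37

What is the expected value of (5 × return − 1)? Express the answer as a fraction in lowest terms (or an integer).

E[5x-1] = (1/37)·(-41) + (9/37)·(-1) + (7/37)·69 + (7/37)·84 + (3/37)·94 + (1/37)·114 + (9/37)·119
     = 2488/37

2488/37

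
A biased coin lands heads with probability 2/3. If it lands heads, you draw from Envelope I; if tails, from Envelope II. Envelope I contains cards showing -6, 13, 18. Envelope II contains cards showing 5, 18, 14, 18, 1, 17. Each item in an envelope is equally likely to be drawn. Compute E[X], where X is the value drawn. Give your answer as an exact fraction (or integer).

E[X | Envelope I] = (-6 + 13 + 18)/3 = 25/3
E[X | Envelope II] = (5 + 18 + 14 + 18 + 1 + 17)/6 = 73/6
E[X] = (2/3)·25/3 + (1/3)·73/6 = 173/18

173/18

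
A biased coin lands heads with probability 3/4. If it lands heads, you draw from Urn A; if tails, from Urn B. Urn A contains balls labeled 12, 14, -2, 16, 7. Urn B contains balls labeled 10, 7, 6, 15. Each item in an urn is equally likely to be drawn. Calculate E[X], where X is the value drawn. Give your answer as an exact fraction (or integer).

377/40

E[X | Urn A] = (12 + 14 − 2 + 16 + 7)/5 = 47/5
E[X | Urn B] = (10 + 7 + 6 + 15)/4 = 19/2
E[X] = (3/4)·47/5 + (1/4)·19/2 = 377/40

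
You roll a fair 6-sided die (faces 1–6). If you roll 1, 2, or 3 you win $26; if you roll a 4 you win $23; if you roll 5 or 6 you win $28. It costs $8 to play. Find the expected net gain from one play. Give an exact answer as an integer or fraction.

E[payout] = (1/6)·23 + (1/2)·26 + (1/3)·28 = 157/6
Expected profit = 157/6 − 8 = 109/6

109/6 dollars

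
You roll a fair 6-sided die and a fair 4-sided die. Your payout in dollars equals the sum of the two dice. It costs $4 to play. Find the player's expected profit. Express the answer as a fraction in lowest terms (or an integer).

$2

Distribution of the sum of the two dice: 2 w.p. 1/24, 3 w.p. 1/12, 4 w.p. 1/8, 5 w.p. 1/6, 6 w.p. 1/6, 7 w.p. 1/6, …
E[payout] = (1/24)·2 + (1/12)·3 + (1/8)·4 + (1/6)·5 + (1/6)·6 + (1/6)·7 + (1/8)·8 + (1/12)·9 + (1/24)·10 = 6
Expected profit = 6 − 4 = 2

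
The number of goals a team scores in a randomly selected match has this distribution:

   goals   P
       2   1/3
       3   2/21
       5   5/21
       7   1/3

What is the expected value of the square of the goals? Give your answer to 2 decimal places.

E[X²] = (1/3)·4 + (2/21)·9 + (5/21)·25 + (1/3)·49
     = 514/21 ≈ 24.48

24.48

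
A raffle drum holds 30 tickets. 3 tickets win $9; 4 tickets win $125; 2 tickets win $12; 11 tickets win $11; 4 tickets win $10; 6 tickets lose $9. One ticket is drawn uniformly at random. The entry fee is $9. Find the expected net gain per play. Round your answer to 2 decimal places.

E[payout] = (3/30)·9 + (4/30)·125 + (2/30)·12 + (11/30)·11 + (4/30)·10 + (6/30)·(-9) = 329/15
Expected profit = 329/15 − 9 = 194/15 ≈ $12.93

$12.93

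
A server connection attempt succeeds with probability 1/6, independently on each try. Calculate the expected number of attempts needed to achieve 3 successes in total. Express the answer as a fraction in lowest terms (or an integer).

By linearity (sum of 3 independent geometric waits), E[trials] = 3/p = 3/(1/6) = 18.

18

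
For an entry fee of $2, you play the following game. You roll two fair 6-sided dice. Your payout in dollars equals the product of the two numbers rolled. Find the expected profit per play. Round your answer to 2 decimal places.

$10.25

Distribution of the product of the two numbers rolled: 1 w.p. 1/36, 2 w.p. 1/18, 3 w.p. 1/18, 4 w.p. 1/12, 5 w.p. 1/18, 6 w.p. 1/9, …
E[payout] = (1/36)·1 + (1/18)·2 + (1/18)·3 + (1/12)·4 + (1/18)·5 + (1/9)·6 + (1/18)·8 + (1/36)·9 + (1/18)·10 + (1/9)·12 + (1/18)·15 + (1/36)·16 + (1/18)·18 + (1/18)·20 + (1/18)·24 + (1/36)·25 + (1/18)·30 + (1/36)·36 = 49/4
Expected profit = 49/4 − 2 = 41/4 ≈ $10.25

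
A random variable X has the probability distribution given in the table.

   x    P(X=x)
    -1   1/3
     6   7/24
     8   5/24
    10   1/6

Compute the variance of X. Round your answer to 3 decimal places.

18.271

E[X] = (1/3)·(-1) + (7/24)·6 + (5/24)·8 + (1/6)·10 = 19/4
E[X²] = (1/3)·1 + (7/24)·36 + (5/24)·64 + (1/6)·100 = 245/6
Var(X) = 245/6 − (19/4)² = 877/48 ≈ 18.271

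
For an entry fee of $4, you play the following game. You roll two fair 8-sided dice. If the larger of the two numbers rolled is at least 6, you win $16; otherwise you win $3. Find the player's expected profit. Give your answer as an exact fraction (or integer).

443/64 dollars

E[payout] = (25/64)·3 + (39/64)·16 = 699/64
Expected profit = 699/64 − 4 = 443/64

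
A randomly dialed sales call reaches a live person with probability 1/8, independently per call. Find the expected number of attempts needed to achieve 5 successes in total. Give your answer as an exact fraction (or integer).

By linearity (sum of 5 independent geometric waits), E[trials] = 5/p = 5/(1/8) = 40.

40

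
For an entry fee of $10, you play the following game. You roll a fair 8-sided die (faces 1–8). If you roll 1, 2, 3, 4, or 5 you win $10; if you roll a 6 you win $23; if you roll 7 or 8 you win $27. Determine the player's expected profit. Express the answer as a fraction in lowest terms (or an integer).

E[payout] = (5/8)·10 + (1/8)·23 + (1/4)·27 = 127/8
Expected profit = 127/8 − 10 = 47/8

47/8 dollars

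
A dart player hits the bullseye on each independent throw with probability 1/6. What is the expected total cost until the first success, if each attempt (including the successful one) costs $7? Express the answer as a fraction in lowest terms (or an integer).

E[#attempts] = 1/p = 6; E[cost] = 7·6 = 42.

$42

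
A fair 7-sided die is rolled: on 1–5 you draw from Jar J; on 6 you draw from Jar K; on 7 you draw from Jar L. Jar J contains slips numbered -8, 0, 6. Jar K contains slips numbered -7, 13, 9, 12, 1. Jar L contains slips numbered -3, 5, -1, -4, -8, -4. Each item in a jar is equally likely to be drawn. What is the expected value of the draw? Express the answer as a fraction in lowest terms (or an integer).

-1/30

E[X | Jar J] = (-8 + 0 + 6)/3 = -2/3
E[X | Jar K] = (-7 + 13 + 9 + 12 + 1)/5 = 28/5
E[X | Jar L] = (-3 + 5 − 1 − 4 − 8 − 4)/6 = -5/2
E[X] = (5/7)·(-2/3) + (1/7)·28/5 + (1/7)·(-5/2) = -1/30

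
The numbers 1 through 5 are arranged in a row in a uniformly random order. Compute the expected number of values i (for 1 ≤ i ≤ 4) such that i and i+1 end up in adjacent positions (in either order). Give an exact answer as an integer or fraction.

8/5

For each i ∈ {1,…,4}, let Xᵢ = 1 if i and i+1 are adjacent. P(Xᵢ=1) = 2·(5−1)!/5! = 2/5.
By linearity, E[ΣXᵢ] = (4)·(2/5) = 8/5.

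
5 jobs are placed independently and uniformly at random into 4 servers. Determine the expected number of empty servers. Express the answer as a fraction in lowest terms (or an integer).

Let Xⱼ=1 if server j is empty. P(Xⱼ=1) = ((4-1)/4)^5 = 243/1024.
By linearity, E[#empty] = 4·243/1024 = 243/256.

243/256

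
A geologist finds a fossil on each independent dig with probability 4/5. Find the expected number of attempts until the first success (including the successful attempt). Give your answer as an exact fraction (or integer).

5/4

For a geometric distribution, E[trials] = 1/p = 1/(4/5) = 5/4.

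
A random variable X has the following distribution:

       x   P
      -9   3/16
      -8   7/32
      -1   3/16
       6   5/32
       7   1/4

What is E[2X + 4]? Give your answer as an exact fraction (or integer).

E[2x+4] = (3/16)·(-14) + (7/32)·(-12) + (3/16)·2 + (5/32)·16 + (1/4)·18
     = 17/8

17/8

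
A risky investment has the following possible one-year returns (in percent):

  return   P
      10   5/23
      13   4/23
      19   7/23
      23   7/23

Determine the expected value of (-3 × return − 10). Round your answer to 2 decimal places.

E[-3x-10] = (5/23)·(-40) + (4/23)·(-49) + (7/23)·(-67) + (7/23)·(-79)
     = -1418/23 ≈ -61.65

-61.65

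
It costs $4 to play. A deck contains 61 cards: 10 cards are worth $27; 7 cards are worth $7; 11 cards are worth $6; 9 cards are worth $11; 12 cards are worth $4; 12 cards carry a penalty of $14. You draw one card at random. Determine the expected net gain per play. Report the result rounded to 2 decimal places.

E[payout] = (10/61)·27 + (7/61)·7 + (11/61)·6 + (9/61)·11 + (12/61)·4 + (12/61)·(-14) = 364/61
Expected profit = 364/61 − 4 = 120/61 ≈ $1.97

$1.97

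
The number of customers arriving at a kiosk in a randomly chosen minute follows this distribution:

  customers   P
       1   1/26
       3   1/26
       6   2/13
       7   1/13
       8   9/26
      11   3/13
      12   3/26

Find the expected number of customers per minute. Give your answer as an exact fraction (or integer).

108/13

E[X] = (1/26)·1 + (1/26)·3 + (2/13)·6 + (1/13)·7 + (9/26)·8 + (3/13)·11 + (3/26)·12
     = 108/13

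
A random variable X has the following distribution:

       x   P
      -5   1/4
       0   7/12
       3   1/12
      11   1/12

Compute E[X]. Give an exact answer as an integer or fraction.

-1/12

E[X] = (1/4)·(-5) + (7/12)·0 + (1/12)·3 + (1/12)·11
     = -1/12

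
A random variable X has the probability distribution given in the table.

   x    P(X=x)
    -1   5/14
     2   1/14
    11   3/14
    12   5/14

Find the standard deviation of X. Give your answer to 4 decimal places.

E[X] = 45/7, E[X²] = 78
Var(X) = E[X²] − (E[X])² = 78 − 2025/49 = 1797/49
SD(X) = √(1797/49) ≈ 6.0559

6.0559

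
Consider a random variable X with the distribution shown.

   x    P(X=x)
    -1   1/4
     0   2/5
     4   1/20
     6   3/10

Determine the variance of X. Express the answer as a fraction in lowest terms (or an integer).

703/80

E[X] = (1/4)·(-1) + (2/5)·0 + (1/20)·4 + (3/10)·6 = 7/4
E[X²] = (1/4)·1 + (2/5)·0 + (1/20)·16 + (3/10)·36 = 237/20
Var(X) = 237/20 − (7/4)² = 703/80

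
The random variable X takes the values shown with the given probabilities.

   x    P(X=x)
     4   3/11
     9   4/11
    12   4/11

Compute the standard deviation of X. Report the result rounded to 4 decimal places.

3.1649

E[X] = 96/11, E[X²] = 948/11
Var(X) = E[X²] − (E[X])² = 948/11 − 9216/121 = 1212/121
SD(X) = √(1212/121) ≈ 3.1649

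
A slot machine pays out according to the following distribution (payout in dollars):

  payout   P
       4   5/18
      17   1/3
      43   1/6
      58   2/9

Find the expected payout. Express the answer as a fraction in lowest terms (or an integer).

E[X] = (5/18)·4 + (1/3)·17 + (1/6)·43 + (2/9)·58
     = 161/6

161/6 dollars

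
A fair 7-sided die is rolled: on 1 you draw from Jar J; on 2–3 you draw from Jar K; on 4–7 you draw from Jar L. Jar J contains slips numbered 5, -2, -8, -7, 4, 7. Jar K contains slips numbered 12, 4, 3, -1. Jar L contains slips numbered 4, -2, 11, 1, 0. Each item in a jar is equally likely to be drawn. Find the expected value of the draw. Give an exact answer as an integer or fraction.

601/210

E[X | Jar J] = (5 − 2 − 8 − 7 + 4 + 7)/6 = -1/6
E[X | Jar K] = (12 + 4 + 3 − 1)/4 = 9/2
E[X | Jar L] = (4 − 2 + 11 + 1 + 0)/5 = 14/5
E[X] = (1/7)·(-1/6) + (2/7)·9/2 + (4/7)·14/5 = 601/210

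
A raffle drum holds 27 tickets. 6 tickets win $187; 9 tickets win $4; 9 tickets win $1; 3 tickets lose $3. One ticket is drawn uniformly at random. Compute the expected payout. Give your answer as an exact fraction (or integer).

E[payout] = (6/27)·187 + (9/27)·4 + (9/27)·1 + (3/27)·(-3) = 386/9

386/9 dollars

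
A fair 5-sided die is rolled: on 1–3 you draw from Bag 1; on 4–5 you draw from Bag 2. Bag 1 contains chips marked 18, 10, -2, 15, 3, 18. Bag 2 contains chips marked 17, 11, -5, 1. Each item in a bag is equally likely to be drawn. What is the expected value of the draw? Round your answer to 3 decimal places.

8.600

E[X | Bag 1] = (18 + 10 − 2 + 15 + 3 + 18)/6 = 31/3
E[X | Bag 2] = (17 + 11 − 5 + 1)/4 = 6
E[X] = (3/5)·31/3 + (2/5)·6 = 43/5 ≈ 8.600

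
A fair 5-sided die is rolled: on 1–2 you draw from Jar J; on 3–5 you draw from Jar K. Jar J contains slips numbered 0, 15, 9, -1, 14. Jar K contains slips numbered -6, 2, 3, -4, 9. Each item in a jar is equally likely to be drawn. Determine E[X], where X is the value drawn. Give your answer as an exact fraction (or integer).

86/25

E[X | Jar J] = (0 + 15 + 9 − 1 + 14)/5 = 37/5
E[X | Jar K] = (-6 + 2 + 3 − 4 + 9)/5 = 4/5
E[X] = (2/5)·37/5 + (3/5)·4/5 = 86/25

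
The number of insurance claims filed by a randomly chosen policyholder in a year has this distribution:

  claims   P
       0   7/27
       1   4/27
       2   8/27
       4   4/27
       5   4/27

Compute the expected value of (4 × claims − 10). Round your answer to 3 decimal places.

-1.704

E[4x-10] = (7/27)·(-10) + (4/27)·(-6) + (8/27)·(-2) + (4/27)·6 + (4/27)·10
     = -46/27 ≈ -1.704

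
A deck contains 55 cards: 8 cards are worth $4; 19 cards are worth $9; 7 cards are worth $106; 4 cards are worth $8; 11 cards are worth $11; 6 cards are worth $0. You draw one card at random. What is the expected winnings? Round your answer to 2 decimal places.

E[payout] = (8/55)·4 + (19/55)·9 + (7/55)·106 + (4/55)·8 + (11/55)·11 + (6/55)·0 = 1098/55
≈ $19.96

$19.96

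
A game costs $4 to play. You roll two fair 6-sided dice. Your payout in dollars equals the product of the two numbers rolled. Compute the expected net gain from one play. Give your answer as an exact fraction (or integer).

33/4 dollars

Distribution of the product of the two numbers rolled: 1 w.p. 1/36, 2 w.p. 1/18, 3 w.p. 1/18, 4 w.p. 1/12, 5 w.p. 1/18, 6 w.p. 1/9, …
E[payout] = (1/36)·1 + (1/18)·2 + (1/18)·3 + (1/12)·4 + (1/18)·5 + (1/9)·6 + (1/18)·8 + (1/36)·9 + (1/18)·10 + (1/9)·12 + (1/18)·15 + (1/36)·16 + (1/18)·18 + (1/18)·20 + (1/18)·24 + (1/36)·25 + (1/18)·30 + (1/36)·36 = 49/4
Expected profit = 49/4 − 4 = 33/4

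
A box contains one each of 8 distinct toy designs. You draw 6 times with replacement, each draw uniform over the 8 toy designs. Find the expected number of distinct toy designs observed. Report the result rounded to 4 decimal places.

4.4096

Let Xⱼ=1 if type j appears at least once. P(Xⱼ=1) = 1 − ((8−1)/8)^6 = 144495/262144.
E[#distinct] = 8·144495/262144 = 144495/32768.
≈ 4.4096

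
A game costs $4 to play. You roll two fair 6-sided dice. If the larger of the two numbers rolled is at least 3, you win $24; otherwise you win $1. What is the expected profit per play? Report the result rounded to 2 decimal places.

E[payout] = (1/9)·1 + (8/9)·24 = 193/9
Expected profit = 193/9 − 4 = 157/9 ≈ $17.44

$17.44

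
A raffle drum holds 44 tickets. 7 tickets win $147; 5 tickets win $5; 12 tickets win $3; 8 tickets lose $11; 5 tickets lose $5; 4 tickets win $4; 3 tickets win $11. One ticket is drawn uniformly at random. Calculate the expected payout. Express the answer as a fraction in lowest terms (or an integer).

513/22 dollars

E[payout] = (7/44)·147 + (5/44)·5 + (12/44)·3 + (8/44)·(-11) + (5/44)·(-5) + (4/44)·4 + (3/44)·11 = 513/22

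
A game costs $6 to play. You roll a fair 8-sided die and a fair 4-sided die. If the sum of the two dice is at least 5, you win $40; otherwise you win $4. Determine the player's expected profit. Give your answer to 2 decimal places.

$27.25

E[payout] = (3/16)·4 + (13/16)·40 = 133/4
Expected profit = 133/4 − 6 = 109/4 ≈ $27.25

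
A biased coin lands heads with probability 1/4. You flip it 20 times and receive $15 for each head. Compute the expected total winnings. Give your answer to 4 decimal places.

$75.0000

E[#heads] = 20·1/4 = 5 (linearity over flips).
E[winnings] = 15·5 = 75.
≈ 75.0000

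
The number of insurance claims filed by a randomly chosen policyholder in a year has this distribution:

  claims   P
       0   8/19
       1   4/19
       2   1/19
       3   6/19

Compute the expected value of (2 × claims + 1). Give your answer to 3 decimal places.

3.526

E[2x+1] = (8/19)·1 + (4/19)·3 + (1/19)·5 + (6/19)·7
     = 67/19 ≈ 3.526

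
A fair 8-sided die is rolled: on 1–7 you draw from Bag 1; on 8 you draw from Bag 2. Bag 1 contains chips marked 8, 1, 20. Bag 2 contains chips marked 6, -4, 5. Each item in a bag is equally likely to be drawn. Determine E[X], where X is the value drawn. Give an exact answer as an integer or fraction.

E[X | Bag 1] = (8 + 1 + 20)/3 = 29/3
E[X | Bag 2] = (6 − 4 + 5)/3 = 7/3
E[X] = (7/8)·29/3 + (1/8)·7/3 = 35/4

35/4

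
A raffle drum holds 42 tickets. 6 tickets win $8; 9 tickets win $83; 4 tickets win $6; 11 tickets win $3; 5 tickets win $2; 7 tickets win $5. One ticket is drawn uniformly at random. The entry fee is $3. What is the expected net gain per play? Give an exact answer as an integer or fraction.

E[payout] = (6/42)·8 + (9/42)·83 + (4/42)·6 + (11/42)·3 + (5/42)·2 + (7/42)·5 = 299/14
Expected profit = 299/14 − 3 = 257/14

257/14 dollars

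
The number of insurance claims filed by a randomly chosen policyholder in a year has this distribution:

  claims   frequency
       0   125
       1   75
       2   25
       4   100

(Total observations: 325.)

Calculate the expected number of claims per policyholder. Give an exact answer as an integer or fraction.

21/13

Total = 325, so P(claims=0) = 125/325, etc.
E[X] = (5/13)·0 + (3/13)·1 + (1/13)·2 + (4/13)·4
     = 21/13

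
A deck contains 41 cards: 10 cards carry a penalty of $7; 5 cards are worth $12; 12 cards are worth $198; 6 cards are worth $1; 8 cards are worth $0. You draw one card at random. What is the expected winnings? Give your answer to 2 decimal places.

E[payout] = (10/41)·(-7) + (5/41)·12 + (12/41)·198 + (6/41)·1 + (8/41)·0 = 2372/41
≈ $57.85

$57.85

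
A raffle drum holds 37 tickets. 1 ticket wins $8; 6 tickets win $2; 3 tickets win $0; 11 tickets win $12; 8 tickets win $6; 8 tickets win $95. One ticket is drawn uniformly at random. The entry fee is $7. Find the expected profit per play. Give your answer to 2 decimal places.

$18.95

E[payout] = (1/37)·8 + (6/37)·2 + (3/37)·0 + (11/37)·12 + (8/37)·6 + (8/37)·95 = 960/37
Expected profit = 960/37 − 7 = 701/37 ≈ $18.95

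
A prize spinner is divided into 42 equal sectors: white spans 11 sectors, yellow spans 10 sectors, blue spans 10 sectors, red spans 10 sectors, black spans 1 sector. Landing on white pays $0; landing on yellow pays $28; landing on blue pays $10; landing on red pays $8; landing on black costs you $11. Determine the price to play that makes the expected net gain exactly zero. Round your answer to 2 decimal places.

$10.69

E[payout] = (11/42)·0 + (10/42)·28 + (10/42)·10 + (10/42)·8 + (1/42)·(-11) = 449/42
Fair fee = E[payout] = 449/42 ≈ $10.69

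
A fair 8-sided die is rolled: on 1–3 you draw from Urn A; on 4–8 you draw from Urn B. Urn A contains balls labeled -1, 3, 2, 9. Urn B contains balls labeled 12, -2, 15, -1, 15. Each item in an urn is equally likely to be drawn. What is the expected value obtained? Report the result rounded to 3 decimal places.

6.094

E[X | Urn A] = (-1 + 3 + 2 + 9)/4 = 13/4
E[X | Urn B] = (12 − 2 + 15 − 1 + 15)/5 = 39/5
E[X] = (3/8)·13/4 + (5/8)·39/5 = 195/32 ≈ 6.094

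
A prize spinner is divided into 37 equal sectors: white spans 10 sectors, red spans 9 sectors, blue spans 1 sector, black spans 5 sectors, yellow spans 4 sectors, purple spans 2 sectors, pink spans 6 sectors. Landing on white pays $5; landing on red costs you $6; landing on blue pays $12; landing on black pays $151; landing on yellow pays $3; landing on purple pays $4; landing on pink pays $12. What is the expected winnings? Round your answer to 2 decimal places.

E[payout] = (10/37)·5 + (9/37)·(-6) + (1/37)·12 + (5/37)·151 + (4/37)·3 + (2/37)·4 + (6/37)·12 = 855/37
≈ $23.11

$23.11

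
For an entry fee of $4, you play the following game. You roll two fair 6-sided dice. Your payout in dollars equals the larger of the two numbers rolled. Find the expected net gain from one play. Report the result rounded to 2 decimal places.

Distribution of the larger of the two numbers rolled: 1 w.p. 1/36, 2 w.p. 1/12, 3 w.p. 5/36, 4 w.p. 7/36, 5 w.p. 1/4, 6 w.p. 11/36
E[payout] = (1/36)·1 + (1/12)·2 + (5/36)·3 + (7/36)·4 + (1/4)·5 + (11/36)·6 = 161/36
Expected profit = 161/36 − 4 = 17/36 ≈ $0.47

$0.47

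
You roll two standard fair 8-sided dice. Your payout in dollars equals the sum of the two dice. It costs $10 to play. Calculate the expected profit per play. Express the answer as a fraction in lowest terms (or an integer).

Distribution of the sum of the two dice: 2 w.p. 1/64, 3 w.p. 1/32, 4 w.p. 3/64, 5 w.p. 1/16, 6 w.p. 5/64, 7 w.p. 3/32, …
E[payout] = (1/64)·2 + (1/32)·3 + (3/64)·4 + (1/16)·5 + (5/64)·6 + (3/32)·7 + (7/64)·8 + (1/8)·9 + (7/64)·10 + (3/32)·11 + (5/64)·12 + (1/16)·13 + (3/64)·14 + (1/32)·15 + (1/64)·16 = 9
Expected profit = 9 − 10 = -1

-$1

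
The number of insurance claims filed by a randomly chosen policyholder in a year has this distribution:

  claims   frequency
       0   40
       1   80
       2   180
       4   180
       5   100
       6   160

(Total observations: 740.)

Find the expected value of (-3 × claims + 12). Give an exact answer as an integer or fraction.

Total = 740, so P(claims=0) = 40/740, etc.
E[-3x+12] = (2/37)·12 + (4/37)·9 + (9/37)·6 + (9/37)·0 + (5/37)·(-3) + (8/37)·(-6)
     = 51/37

51/37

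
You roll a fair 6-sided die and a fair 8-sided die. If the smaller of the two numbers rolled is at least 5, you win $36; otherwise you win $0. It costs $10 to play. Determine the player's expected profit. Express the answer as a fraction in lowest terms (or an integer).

E[payout] = (5/6)·0 + (1/6)·36 = 6
Expected profit = 6 − 10 = -4

-$4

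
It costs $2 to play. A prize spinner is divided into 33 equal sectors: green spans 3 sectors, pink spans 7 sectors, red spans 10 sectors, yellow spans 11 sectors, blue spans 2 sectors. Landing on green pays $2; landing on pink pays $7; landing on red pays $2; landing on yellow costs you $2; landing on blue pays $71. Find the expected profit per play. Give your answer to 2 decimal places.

E[payout] = (3/33)·2 + (7/33)·7 + (10/33)·2 + (11/33)·(-2) + (2/33)·71 = 65/11
Expected profit = 65/11 − 2 = 43/11 ≈ $3.91

$3.91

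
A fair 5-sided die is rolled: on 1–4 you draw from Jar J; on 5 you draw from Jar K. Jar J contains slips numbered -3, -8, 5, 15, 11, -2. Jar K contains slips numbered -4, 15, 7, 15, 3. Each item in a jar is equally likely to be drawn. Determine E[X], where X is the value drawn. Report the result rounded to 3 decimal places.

3.840

E[X | Jar J] = (-3 − 8 + 5 + 15 + 11 − 2)/6 = 3
E[X | Jar K] = (-4 + 15 + 7 + 15 + 3)/5 = 36/5
E[X] = (4/5)·3 + (1/5)·36/5 = 96/25 ≈ 3.840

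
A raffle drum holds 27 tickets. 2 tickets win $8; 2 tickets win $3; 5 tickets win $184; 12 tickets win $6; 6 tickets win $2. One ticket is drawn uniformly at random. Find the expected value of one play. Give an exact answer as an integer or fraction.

E[payout] = (2/27)·8 + (2/27)·3 + (5/27)·184 + (12/27)·6 + (6/27)·2 = 38

$38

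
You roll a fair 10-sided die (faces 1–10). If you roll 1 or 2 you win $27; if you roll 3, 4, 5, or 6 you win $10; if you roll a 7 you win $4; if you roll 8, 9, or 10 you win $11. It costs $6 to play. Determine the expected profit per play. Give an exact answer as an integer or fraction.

71/10 dollars

E[payout] = (1/10)·4 + (2/5)·10 + (3/10)·11 + (1/5)·27 = 131/10
Expected profit = 131/10 − 6 = 71/10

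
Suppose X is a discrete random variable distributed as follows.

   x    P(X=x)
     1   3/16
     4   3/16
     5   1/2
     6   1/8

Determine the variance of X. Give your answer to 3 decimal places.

E[X] = (3/16)·1 + (3/16)·4 + (1/2)·5 + (1/8)·6 = 67/16
E[X²] = (3/16)·1 + (3/16)·16 + (1/2)·25 + (1/8)·36 = 323/16
Var(X) = 323/16 − (67/16)² = 679/256 ≈ 2.652

2.652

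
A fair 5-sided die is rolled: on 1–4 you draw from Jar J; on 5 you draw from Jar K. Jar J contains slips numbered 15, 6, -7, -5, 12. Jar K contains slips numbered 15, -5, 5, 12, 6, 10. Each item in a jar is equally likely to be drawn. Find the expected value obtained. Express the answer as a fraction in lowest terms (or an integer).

E[X | Jar J] = (15 + 6 − 7 − 5 + 12)/5 = 21/5
E[X | Jar K] = (15 − 5 + 5 + 12 + 6 + 10)/6 = 43/6
E[X] = (4/5)·21/5 + (1/5)·43/6 = 719/150

719/150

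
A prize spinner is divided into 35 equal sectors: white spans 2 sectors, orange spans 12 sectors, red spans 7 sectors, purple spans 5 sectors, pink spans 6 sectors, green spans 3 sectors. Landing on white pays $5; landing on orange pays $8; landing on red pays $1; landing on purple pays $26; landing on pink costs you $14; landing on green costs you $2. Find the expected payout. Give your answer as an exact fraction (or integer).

153/35 dollars

E[payout] = (2/35)·5 + (12/35)·8 + (7/35)·1 + (5/35)·26 + (6/35)·(-14) + (3/35)·(-2) = 153/35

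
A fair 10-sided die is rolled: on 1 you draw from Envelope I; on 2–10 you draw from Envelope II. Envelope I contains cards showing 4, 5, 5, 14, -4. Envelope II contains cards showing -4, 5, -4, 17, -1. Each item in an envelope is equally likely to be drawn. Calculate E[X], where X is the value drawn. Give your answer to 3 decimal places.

2.820

E[X | Envelope I] = (4 + 5 + 5 + 14 − 4)/5 = 24/5
E[X | Envelope II] = (-4 + 5 − 4 + 17 − 1)/5 = 13/5
E[X] = (1/10)·24/5 + (9/10)·13/5 = 141/50 ≈ 2.820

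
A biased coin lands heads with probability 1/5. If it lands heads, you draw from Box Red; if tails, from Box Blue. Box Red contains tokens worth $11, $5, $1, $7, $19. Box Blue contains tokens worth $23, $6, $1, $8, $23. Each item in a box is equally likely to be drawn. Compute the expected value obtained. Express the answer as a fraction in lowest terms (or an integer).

E[X | Box Red] = (11 + 5 + 1 + 7 + 19)/5 = 43/5
E[X | Box Blue] = (23 + 6 + 1 + 8 + 23)/5 = 61/5
E[X] = (1/5)·43/5 + (4/5)·61/5 = 287/25

287/25 dollars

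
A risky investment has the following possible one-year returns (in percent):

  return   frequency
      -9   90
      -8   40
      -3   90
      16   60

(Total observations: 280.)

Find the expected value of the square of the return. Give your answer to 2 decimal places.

92.93

Total = 280, so P(return=-9) = 90/280, etc.
E[X²] = (9/28)·81 + (1/7)·64 + (9/28)·9 + (3/14)·256
     = 1301/14 ≈ 92.93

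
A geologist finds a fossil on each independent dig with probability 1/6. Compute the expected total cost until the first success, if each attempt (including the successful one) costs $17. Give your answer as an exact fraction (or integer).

E[#attempts] = 1/p = 6; E[cost] = 17·6 = 102.

$102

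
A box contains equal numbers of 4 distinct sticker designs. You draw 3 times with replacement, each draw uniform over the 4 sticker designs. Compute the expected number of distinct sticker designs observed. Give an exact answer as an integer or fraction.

Let Xⱼ=1 if type j appears at least once. P(Xⱼ=1) = 1 − ((4−1)/4)^3 = 37/64.
E[#distinct] = 4·37/64 = 37/16.

37/16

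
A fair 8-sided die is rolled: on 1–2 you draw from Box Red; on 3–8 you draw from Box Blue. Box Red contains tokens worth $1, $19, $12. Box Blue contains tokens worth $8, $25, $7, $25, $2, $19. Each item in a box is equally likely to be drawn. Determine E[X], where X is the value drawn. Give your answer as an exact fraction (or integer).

161/12 dollars

E[X | Box Red] = (1 + 19 + 12)/3 = 32/3
E[X | Box Blue] = (8 + 25 + 7 + 25 + 2 + 19)/6 = 43/3
E[X] = (1/4)·32/3 + (3/4)·43/3 = 161/12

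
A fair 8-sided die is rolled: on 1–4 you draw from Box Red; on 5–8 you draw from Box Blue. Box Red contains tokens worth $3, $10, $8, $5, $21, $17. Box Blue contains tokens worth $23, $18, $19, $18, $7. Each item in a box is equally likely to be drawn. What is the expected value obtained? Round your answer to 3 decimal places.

$13.833

E[X | Box Red] = (3 + 10 + 8 + 5 + 21 + 17)/6 = 32/3
E[X | Box Blue] = (23 + 18 + 19 + 18 + 7)/5 = 17
E[X] = (1/2)·32/3 + (1/2)·17 = 83/6 ≈ 13.833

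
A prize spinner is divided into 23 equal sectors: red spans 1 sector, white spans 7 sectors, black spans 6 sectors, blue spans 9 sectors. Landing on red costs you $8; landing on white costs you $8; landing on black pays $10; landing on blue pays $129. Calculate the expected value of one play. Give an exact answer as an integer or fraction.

1157/23 dollars

E[payout] = (1/23)·(-8) + (7/23)·(-8) + (6/23)·10 + (9/23)·129 = 1157/23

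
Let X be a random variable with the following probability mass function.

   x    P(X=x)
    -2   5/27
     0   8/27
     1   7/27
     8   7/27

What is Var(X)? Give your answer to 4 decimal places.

E[X] = (5/27)·(-2) + (8/27)·0 + (7/27)·1 + (7/27)·8 = 53/27
E[X²] = (5/27)·4 + (8/27)·0 + (7/27)·1 + (7/27)·64 = 475/27
Var(X) = 475/27 − (53/27)² = 10016/729 ≈ 13.7394

13.7394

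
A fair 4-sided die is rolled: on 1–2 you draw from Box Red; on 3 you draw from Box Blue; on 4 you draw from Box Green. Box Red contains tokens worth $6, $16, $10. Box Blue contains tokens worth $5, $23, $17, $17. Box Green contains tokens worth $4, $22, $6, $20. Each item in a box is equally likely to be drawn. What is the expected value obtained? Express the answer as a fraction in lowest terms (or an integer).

299/24 dollars

E[X | Box Red] = (6 + 16 + 10)/3 = 32/3
E[X | Box Blue] = (5 + 23 + 17 + 17)/4 = 31/2
E[X | Box Green] = (4 + 22 + 6 + 20)/4 = 13
E[X] = (1/2)·32/3 + (1/4)·31/2 + (1/4)·13 = 299/24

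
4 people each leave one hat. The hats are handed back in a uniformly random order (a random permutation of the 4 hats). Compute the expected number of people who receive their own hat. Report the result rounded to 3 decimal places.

Let Xᵢ = 1 if person i gets their own hat. For each i, P(Xᵢ=1) = 1/4.
By linearity of expectation, E[X₁+…+X_4] = 4·(1/4) = 1.
≈ 1.000

1.000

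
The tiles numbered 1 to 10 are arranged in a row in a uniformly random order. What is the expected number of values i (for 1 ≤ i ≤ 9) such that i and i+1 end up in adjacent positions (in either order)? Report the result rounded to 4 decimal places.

For each i ∈ {1,…,9}, let Xᵢ = 1 if i and i+1 are adjacent. P(Xᵢ=1) = 2·(10−1)!/10! = 2/10.
By linearity, E[ΣXᵢ] = (9)·(2/10) = 9/5.
≈ 1.8000

1.8000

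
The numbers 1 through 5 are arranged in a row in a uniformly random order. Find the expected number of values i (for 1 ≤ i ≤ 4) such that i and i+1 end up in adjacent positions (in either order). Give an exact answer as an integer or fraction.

8/5

For each i ∈ {1,…,4}, let Xᵢ = 1 if i and i+1 are adjacent. P(Xᵢ=1) = 2·(5−1)!/5! = 2/5.
By linearity, E[ΣXᵢ] = (4)·(2/5) = 8/5.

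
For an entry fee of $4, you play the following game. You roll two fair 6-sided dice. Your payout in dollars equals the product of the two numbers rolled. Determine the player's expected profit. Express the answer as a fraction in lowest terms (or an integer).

33/4 dollars

Distribution of the product of the two numbers rolled: 1 w.p. 1/36, 2 w.p. 1/18, 3 w.p. 1/18, 4 w.p. 1/12, 5 w.p. 1/18, 6 w.p. 1/9, …
E[payout] = (1/36)·1 + (1/18)·2 + (1/18)·3 + (1/12)·4 + (1/18)·5 + (1/9)·6 + (1/18)·8 + (1/36)·9 + (1/18)·10 + (1/9)·12 + (1/18)·15 + (1/36)·16 + (1/18)·18 + (1/18)·20 + (1/18)·24 + (1/36)·25 + (1/18)·30 + (1/36)·36 = 49/4
Expected profit = 49/4 − 4 = 33/4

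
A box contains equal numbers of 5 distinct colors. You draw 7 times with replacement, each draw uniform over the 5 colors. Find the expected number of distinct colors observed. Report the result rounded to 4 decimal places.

Let Xⱼ=1 if type j appears at least once. P(Xⱼ=1) = 1 − ((5−1)/5)^7 = 61741/78125.
E[#distinct] = 5·61741/78125 = 61741/15625.
≈ 3.9514

3.9514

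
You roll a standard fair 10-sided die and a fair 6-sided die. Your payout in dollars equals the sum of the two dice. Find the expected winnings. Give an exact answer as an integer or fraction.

$9

Distribution of the sum of the two dice: 2 w.p. 1/60, 3 w.p. 1/30, 4 w.p. 1/20, 5 w.p. 1/15, 6 w.p. 1/12, 7 w.p. 1/10, …
E[payout] = (1/60)·2 + (1/30)·3 + (1/20)·4 + (1/15)·5 + (1/12)·6 + (1/10)·7 + (1/10)·8 + (1/10)·9 + (1/10)·10 + (1/10)·11 + (1/12)·12 + (1/15)·13 + (1/20)·14 + (1/30)·15 + (1/60)·16 = 9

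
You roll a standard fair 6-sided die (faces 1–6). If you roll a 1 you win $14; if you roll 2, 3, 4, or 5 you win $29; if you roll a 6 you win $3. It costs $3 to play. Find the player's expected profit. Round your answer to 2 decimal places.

E[payout] = (1/6)·3 + (1/6)·14 + (2/3)·29 = 133/6
Expected profit = 133/6 − 3 = 115/6 ≈ $19.17

$19.17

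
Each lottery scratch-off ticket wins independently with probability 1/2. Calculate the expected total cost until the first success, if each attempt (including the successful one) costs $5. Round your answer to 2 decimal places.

$10.00

E[#attempts] = 1/p = 2; E[cost] = 5·2 = 10.
≈ 10.00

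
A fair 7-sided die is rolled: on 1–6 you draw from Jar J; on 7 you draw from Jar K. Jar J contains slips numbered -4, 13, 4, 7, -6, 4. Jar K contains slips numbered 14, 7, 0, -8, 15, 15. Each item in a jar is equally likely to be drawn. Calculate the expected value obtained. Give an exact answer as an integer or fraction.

E[X | Jar J] = (-4 + 13 + 4 + 7 − 6 + 4)/6 = 3
E[X | Jar K] = (14 + 7 + 0 − 8 + 15 + 15)/6 = 43/6
E[X] = (6/7)·3 + (1/7)·43/6 = 151/42

151/42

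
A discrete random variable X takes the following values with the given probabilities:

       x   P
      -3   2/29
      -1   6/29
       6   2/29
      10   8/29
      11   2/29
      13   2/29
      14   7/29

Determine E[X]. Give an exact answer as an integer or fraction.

E[X] = (2/29)·(-3) + (6/29)·(-1) + (2/29)·6 + (8/29)·10 + (2/29)·11 + (2/29)·13 + (7/29)·14
     = 226/29

226/29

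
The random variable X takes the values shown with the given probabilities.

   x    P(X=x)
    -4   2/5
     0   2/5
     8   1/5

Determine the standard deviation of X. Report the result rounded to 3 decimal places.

4.382

E[X] = 0, E[X²] = 96/5
Var(X) = E[X²] − (E[X])² = 96/5 − 0 = 96/5
SD(X) = √(96/5) ≈ 4.382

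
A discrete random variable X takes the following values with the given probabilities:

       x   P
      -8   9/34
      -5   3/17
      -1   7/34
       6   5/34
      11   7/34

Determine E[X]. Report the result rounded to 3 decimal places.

-0.059

E[X] = (9/34)·(-8) + (3/17)·(-5) + (7/34)·(-1) + (5/34)·6 + (7/34)·11
     = -1/17 ≈ -0.059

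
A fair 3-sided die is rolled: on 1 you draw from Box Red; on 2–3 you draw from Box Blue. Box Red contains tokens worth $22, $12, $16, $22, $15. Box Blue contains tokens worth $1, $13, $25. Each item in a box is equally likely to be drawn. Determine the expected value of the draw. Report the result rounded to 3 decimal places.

$14.467

E[X | Box Red] = (22 + 12 + 16 + 22 + 15)/5 = 87/5
E[X | Box Blue] = (1 + 13 + 25)/3 = 13
E[X] = (1/3)·87/5 + (2/3)·13 = 217/15 ≈ 14.467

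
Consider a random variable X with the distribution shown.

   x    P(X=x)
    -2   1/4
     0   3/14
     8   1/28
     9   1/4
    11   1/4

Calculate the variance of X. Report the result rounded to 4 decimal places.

30.8827

E[X] = (1/4)·(-2) + (3/14)·0 + (1/28)·8 + (1/4)·9 + (1/4)·11 = 67/14
E[X²] = (1/4)·4 + (3/14)·0 + (1/28)·64 + (1/4)·81 + (1/4)·121 = 753/14
Var(X) = 753/14 − (67/14)² = 6053/196 ≈ 30.8827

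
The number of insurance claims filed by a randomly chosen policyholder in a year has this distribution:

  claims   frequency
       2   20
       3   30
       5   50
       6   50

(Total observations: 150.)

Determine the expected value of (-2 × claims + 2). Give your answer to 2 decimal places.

Total = 150, so P(claims=2) = 20/150, etc.
E[-2x+2] = (2/15)·(-2) + (1/5)·(-4) + (1/3)·(-8) + (1/3)·(-10)
     = -106/15 ≈ -7.07

-7.07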